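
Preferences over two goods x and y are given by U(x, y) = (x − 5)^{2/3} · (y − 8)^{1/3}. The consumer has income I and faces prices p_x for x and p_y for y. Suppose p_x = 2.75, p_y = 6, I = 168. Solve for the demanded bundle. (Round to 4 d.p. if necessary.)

x* = 30.7576, y* = 13.9028

MRS = 2·(y−8)/(x−5). Tangency with p_x/p_y gives y−8 = (1/2)·(p_x/p_y)·(x−5).
After buying the subsistence bundle (5, 8), a share 2/3 of the remaining income goes to x: x* = 5 + 2/3·(I − 5p_x − 8p_y)/p_x.
Discretionary income = 168 − 5·2.75 − 8·6 = 106.25; x* = 5 + 2/3·106.25/2.75 = 30.7576; y* = 8 + 1/3·106.25/6 = 13.9028.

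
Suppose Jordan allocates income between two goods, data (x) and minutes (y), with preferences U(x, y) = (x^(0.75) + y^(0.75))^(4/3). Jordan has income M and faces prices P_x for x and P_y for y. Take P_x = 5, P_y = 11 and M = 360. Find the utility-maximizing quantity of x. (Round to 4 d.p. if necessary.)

MU_x ∝ x^(-0.25), MU_y ∝ y^(-0.25), so MRS = (y/x)^(0.25) = P_x/P_y.
Hence y/x = (P_x/P_y)^(1/(0.25)), i.e. raised to the 4 power.
Substitute y = (y/x)·x into the budget: x* = M/(P_x + P_y·(y/x)).
Numerically y/x = 0.042688, so x* = 360/(5 + 11·0.042688) = 65.8187.

x* = 65.8187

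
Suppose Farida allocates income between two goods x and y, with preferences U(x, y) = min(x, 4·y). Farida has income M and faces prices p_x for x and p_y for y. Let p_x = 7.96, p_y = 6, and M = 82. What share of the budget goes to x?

share on x = 0.8414

Leontief preferences: the optimum is at the kink where x/4 = y/1, i.e. y = (1/4)·x.
Budget: p_x·x + p_y·(1/4)·x = M, so (4·p_x + p_y)·x = 4·M.
Demand: x*(p_x,p_y,M) = 4·M/(4·p_x + p_y), y* = M/(4·p_x + p_y).
Here 4·7.96 + 6 = 37.84, giving x* = 8.6681 and y* = 2.167.
Expenditure on x: 7.96·8.6681 = 68.9979; share = 0.8414.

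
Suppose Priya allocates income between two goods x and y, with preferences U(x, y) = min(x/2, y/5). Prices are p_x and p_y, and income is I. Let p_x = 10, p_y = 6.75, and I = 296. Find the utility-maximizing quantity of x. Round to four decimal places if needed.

With perfect complements, no substitution: consume in ratio x:y = 2:5.
Budget: p_x·x + p_y·(5/2)·x = I, so (2·p_x + 5·p_y)·x = 2·I.
Demand: x*(p_x,p_y,I) = 2·I/(2·p_x + 5·p_y), y* = 5·I/(2·p_x + 5·p_y).
Here 2·10 + 5·6.75 = 53.75, giving x* = 11.014.

x* = 11.014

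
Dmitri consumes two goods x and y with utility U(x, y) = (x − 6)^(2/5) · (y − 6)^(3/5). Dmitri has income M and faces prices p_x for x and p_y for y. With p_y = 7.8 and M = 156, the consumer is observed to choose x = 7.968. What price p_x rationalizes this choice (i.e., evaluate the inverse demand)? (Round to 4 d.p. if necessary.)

p_x = 10

This is Cobb-Douglas in (x−6, y−6): tangency gives 0.4·p_y·(y−6) = 0.6·p_x·(x−6).
Substituting into the budget: x* = 6 + 0.4·(M − 6·p_x − 6·p_y)/p_x, and y* = 6 + 0.6·(…)/p_y.
Set x* = 7.968 in the demand function and solve for p_x: p_x = 10.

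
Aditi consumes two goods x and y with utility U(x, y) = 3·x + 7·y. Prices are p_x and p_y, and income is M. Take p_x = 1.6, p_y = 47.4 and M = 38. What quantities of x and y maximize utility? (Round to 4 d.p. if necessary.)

x* = 23.75, y* = 0

Numerically: x* = 23.75, y* = 0.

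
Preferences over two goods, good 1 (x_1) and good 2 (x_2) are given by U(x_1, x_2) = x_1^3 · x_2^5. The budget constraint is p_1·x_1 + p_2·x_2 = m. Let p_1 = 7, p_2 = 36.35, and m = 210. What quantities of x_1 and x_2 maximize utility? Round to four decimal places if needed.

x_1* = 11.25, x_2* = 3.6107

Demand: x_1*(p_1,p_2,m) = 0.375·m/p_1 and x_2* = 0.625·m/p_2.
At p_1=7, p_2=36.35, m=210: x_1* = 0.375·210/7 = 11.25, x_2* = 3.6107.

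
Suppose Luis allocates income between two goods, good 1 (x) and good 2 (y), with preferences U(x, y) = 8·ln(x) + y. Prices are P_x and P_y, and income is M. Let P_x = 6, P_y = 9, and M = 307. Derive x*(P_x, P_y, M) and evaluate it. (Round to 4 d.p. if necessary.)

x* = 12

Set MRS = P_x/P_y: (8/x)/1 = P_x/P_y.
So x*(P_x,P_y) = 8·P_y/P_x, independent of income; and y* = (M − 8·P_y)/P_y.
At the given prices: x* = 8·9/6 = 12.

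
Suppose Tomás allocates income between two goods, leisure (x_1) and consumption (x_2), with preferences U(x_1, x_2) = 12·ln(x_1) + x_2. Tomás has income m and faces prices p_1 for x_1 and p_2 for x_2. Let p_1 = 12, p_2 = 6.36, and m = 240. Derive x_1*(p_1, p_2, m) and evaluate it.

At the given prices: x_1* = 12·6.36/12 = 6.36.

x_1* = 6.36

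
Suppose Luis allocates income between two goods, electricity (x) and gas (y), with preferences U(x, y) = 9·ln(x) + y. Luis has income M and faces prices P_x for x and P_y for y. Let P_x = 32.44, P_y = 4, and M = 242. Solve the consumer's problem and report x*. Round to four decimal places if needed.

x* = 1.1097

So x*(P_x,P_y) = 9·P_y/P_x, independent of income; and y* = (M − 9·P_y)/P_y.
At the given prices: x* = 9·4/32.44 = 1.1097.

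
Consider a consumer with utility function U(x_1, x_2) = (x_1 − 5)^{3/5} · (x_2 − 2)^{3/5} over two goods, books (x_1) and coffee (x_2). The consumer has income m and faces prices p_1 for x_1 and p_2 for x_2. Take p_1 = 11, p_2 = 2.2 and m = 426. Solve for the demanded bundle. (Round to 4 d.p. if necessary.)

Let x_1' = x_1−5, x_2' = x_2−2. MRS = x_2'/x_1' = p_1/p_2.
After buying the subsistence bundle (5, 2), a share 0.5 of the remaining income goes to x_1: x_1* = 5 + 0.5·(m − 5p_1 − 2p_2)/p_1.
Discretionary income = 426 − 5·11 − 2·2.2 = 366.6; x_1* = 5 + 0.5·366.6/11 = 21.6636; x_2* = 2 + 0.5·366.6/2.2 = 85.3182.

x_1* = 21.6636, x_2* = 85.3182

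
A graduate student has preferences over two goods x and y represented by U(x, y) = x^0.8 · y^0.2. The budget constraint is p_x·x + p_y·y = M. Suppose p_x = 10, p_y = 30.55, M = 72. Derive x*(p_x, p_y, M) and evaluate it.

The MRS is 4·y/x. Set MRS = p_x/p_y.
Rearranging, p_y·y = (1/4)·p_x·x. Substituting into the budget gives p_x·x·(1 + (1/4)) = M.
Demand: x*(p_x,p_y,M) = 0.8·M/p_x and y* = 0.2·M/p_y.
At p_x=10, p_y=30.55, M=72: x* = 0.8·72/10 = 5.76.

x* = 5.76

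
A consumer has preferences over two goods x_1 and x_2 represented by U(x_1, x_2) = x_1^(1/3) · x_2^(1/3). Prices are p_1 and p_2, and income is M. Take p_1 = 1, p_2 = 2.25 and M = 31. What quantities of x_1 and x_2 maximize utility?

MU_x_1/MU_x_2 = (1/3·x_2)/(1/3·x_1); tangency sets this equal to p_1/p_2.
Rearranging, p_2·x_2 = p_1·x_1. Substituting into the budget gives p_1·x_1·(1 + 1) = M.
Demand: x_1*(p_1,p_2,M) = 0.5·M/p_1 and x_2* = 0.5·M/p_2.
At p_1=1, p_2=2.25, M=31: x_1* = 0.5·31/1 = 15.5, x_2* = 6.8889.

x_1* = 15.5, x_2* = 6.8889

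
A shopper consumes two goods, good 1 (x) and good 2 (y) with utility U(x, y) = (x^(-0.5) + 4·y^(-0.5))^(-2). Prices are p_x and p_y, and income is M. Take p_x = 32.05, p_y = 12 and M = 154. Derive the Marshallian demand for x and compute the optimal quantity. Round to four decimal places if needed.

MRS = MU_x/MU_y = (1/4)·(y/x)^(1.5). Set equal to p_x/p_y.
Solve for the ratio: y/x = [4·p_x/p_y]^(2/3).
With the ratio pinned down, the budget gives x* = M/(p_x + p_y·(y/x)) and y* = (y/x)·x*.
Numerically y/x = 4.850701, so x* = 154/(32.05 + 12·4.850701) = 1.7062.

x* = 1.7062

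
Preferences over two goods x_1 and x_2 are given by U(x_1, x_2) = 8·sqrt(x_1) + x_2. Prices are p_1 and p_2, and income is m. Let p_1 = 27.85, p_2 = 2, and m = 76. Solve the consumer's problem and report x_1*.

Thus x_1* = (4·p_2/p_1)² — independent of m — with the rest of income spent on x_2.
Plugging in: x_1* = (4·2/27.85)² = 0.0825.

x_1* = 0.0825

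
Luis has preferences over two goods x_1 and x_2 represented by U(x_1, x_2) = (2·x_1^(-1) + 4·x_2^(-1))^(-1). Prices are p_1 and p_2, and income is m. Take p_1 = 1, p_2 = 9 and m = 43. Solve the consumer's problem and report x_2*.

From the CES first-order condition, (1/2)·(x_2/x_1)^(2) = p_1/p_2.
Hence x_2/x_1 = (2·p_1/p_2)^(1/(2)), i.e. raised to the 0.5 power.
With the ratio pinned down, the budget gives x_1* = m/(p_1 + p_2·(x_2/x_1)) and x_2* = (x_2/x_1)·x_1*.
Numerically x_2/x_1 = 0.471405, so x_1* = 43/(1 + 9·0.471405) = 8.202 and x_2* = 0.471405·8.202 = 3.8664.

x_2* = 3.8664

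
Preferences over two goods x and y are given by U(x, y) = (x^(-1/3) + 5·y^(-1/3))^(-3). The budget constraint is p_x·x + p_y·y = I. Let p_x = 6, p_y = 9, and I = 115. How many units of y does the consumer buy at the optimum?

From the CES first-order condition, (1/5)·(y/x)^(4/3) = p_x/p_y.
Solve for the ratio: y/x = [5·p_x/p_y]^(0.75).
Substitute y = (y/x)·x into the budget: x* = I/(p_x + p_y·(y/x)).
Numerically y/x = 2.466943, so x* = 115/(6 + 9·2.466943) = 4.0777 and y* = 2.466943·4.0777 = 10.0593.

y* = 10.0593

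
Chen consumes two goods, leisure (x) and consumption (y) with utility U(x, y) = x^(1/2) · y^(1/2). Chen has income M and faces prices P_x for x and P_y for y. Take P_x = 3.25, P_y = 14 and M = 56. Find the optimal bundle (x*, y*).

Demand: x*(P_x,P_y,M) = 0.5·M/P_x and y* = 0.5·M/P_y.
At P_x=3.25, P_y=14, M=56: x* = 0.5·56/3.25 = 8.6154, y* = 2.

x* = 8.6154, y* = 2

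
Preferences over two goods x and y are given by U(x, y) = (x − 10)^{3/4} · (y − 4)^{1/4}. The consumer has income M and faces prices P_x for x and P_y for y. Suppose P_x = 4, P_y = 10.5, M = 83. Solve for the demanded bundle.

x* = 10.1875, y* = 4.0238

MRS = 3·(y−4)/(x−10). Tangency with P_x/P_y gives y−4 = (1/3)·(P_x/P_y)·(x−10).
After buying the subsistence bundle (10, 4), a share 0.75 of the remaining income goes to x: x* = 10 + 0.75·(M − 10P_x − 4P_y)/P_x.
Discretionary income = 83 − 10·4 − 4·10.5 = 1; x* = 10 + 0.75·1/4 = 10.1875; y* = 4 + 0.25·1/10.5 = 4.0238.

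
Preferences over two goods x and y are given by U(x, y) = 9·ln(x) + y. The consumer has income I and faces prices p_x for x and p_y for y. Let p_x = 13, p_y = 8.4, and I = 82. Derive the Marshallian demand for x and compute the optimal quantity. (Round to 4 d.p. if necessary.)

MU_x = 9/x, MU_y = 1. Tangency: 9/x = p_x/p_y.
So x*(p_x,p_y) = 9·p_y/p_x, independent of income; and y* = (I − 9·p_y)/p_y.
At the given prices: x* = 9·8.4/13 = 5.8154.

x* = 5.8154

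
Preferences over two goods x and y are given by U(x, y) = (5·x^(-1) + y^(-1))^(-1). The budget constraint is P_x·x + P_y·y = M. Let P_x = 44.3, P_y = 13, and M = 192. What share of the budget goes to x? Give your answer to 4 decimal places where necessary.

From the CES first-order condition, 5·(y/x)^(2) = P_x/P_y.
Hence y/x = ((1/5)·P_x/P_y)^(1/(2)), i.e. raised to the 0.5 power.
With the ratio pinned down, the budget gives x* = M/(P_x + P_y·(y/x)) and y* = (y/x)·x*.
Numerically y/x = 0.825553, so x* = 192/(44.3 + 13·0.825553) = 3.4889 and y* = 0.825553·3.4889 = 2.8802.
Expenditure on x: 44.3·3.4889 = 154.5568; share = 0.805.

share on x = 0.805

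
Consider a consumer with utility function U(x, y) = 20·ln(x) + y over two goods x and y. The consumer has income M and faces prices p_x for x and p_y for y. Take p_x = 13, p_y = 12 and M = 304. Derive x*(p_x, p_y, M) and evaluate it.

So x*(p_x,p_y) = 20·p_y/p_x, independent of income; and y* = (M − 20·p_y)/p_y.
At the given prices: x* = 20·12/13 = 18.4615.

x* = 18.4615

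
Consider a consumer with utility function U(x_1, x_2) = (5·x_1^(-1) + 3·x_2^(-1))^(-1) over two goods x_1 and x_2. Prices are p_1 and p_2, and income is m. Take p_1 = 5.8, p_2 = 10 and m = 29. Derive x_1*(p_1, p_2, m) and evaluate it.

MRS = MU_x_1/MU_x_2 = (5/3)·(x_2/x_1)^(2). Set equal to p_1/p_2.
Hence x_2/x_1 = ((3/5)·p_1/p_2)^(1/(2)), i.e. raised to the 0.5 power.
Substitute x_2 = (x_2/x_1)·x_1 into the budget: x_1* = m/(p_1 + p_2·(x_2/x_1)).
Numerically x_2/x_1 = 0.589915, so x_1* = 29/(5.8 + 10·0.589915) = 2.4788.

x_1* = 2.4788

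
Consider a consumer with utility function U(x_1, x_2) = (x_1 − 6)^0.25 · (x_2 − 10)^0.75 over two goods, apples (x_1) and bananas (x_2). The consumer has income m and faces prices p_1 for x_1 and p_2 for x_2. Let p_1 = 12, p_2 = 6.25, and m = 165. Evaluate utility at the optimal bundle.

This is Cobb-Douglas in (x_1−6, x_2−10): tangency gives 0.25·p_2·(x_2−10) = 0.75·p_1·(x_1−6).
After buying the subsistence bundle (6, 10), a share 0.25 of the remaining income goes to x_1: x_1* = 6 + 0.25·(m − 6p_1 − 10p_2)/p_1.
Discretionary income = 165 − 6·12 − 10·6.25 = 30.5; x_1* = 6 + 0.25·30.5/12 = 6.6354; x_2* = 10 + 0.75·30.5/6.25 = 13.66.
Utility at the optimum: U(6.6354, 13.66) = 2.3625.

V = 2.3625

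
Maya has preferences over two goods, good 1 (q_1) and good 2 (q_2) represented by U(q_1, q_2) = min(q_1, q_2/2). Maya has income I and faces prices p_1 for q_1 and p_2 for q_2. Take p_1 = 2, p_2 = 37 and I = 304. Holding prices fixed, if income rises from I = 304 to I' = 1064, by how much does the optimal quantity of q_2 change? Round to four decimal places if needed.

Leontief preferences: the optimum is at the kink where q_1/1 = q_2/2, i.e. q_2 = 2·q_1.
Budget: p_1·q_1 + p_2·2·q_1 = I, so (p_1 + 2·p_2)·q_1 = I.
Demand: q_1*(p_1,p_2,I) = I/(p_1 + 2·p_2), q_2* = 2·I/(p_1 + 2·p_2).
Here 2 + 2·37 = 76, giving q_2* = 8.
At I' = 1064: q_2* = 28. Change: 28 − 8 = 20.

Δq_2* = 20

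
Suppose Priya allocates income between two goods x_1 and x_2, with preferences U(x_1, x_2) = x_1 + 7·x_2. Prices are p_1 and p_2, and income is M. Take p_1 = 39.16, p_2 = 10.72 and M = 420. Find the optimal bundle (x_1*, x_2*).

Linear utility — the consumer picks whichever good has higher MU/price: 1/39.16 = 0.0255 vs 7/10.72 = 0.653.
x_2 gives more utility per dollar, so spend all income on x_2: x_2* = M/p_2, x_1* = 0.
Numerically: x_1* = 0, x_2* = 39.1791.

x_1* = 0, x_2* = 39.1791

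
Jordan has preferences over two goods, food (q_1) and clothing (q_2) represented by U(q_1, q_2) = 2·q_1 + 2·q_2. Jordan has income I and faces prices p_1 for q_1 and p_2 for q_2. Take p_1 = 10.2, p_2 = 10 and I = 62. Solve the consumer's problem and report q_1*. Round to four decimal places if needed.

Perfect substitutes: compare marginal utility per dollar. 2/p_1 vs 2/p_2 → 0.1961 vs 0.2.
q_2 gives more utility per dollar, so spend all income on q_2: q_2* = I/p_2, q_1* = 0.
Numerically: q_1* = 0, q_2* = 6.2.

q_1* = 0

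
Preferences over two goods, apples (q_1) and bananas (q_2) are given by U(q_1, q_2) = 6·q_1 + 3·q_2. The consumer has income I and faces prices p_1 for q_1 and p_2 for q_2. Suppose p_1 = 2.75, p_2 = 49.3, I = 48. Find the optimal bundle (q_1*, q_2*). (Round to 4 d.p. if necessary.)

q_1* = 17.4545, q_2* = 0

Perfect substitutes: compare marginal utility per dollar. 6/p_1 vs 3/p_2 → 2.1818 vs 0.0609.
q_1 gives more utility per dollar, so spend all income on q_1: q_1* = I/p_1, q_2* = 0.
Numerically: q_1* = 17.4545, q_2* = 0.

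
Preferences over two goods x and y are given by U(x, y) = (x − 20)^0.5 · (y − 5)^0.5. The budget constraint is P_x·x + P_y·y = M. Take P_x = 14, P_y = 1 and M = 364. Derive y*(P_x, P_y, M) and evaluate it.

Discretionary income = 364 − 20·14 − 5·1 = 79; y* = 5 + 0.5·79/1 = 44.5.

y* = 44.5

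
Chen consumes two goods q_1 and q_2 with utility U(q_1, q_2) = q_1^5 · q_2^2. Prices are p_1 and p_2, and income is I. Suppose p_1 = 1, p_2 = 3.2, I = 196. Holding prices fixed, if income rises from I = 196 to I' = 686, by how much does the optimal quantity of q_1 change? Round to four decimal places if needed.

Tangency: MRS = (5/2)·q_2/q_1 = p_1/p_2.
Rearranging, p_2·q_2 = (2/5)·p_1·q_1. Substituting into the budget gives p_1·q_1·(1 + (2/5)) = I.
Demand: q_1*(p_1,p_2,I) = 5/7·I/p_1 and q_2* = 2/7·I/p_2.
At p_1=1, p_2=3.2, I=196: q_1* = 5/7·196/1 = 140.
At I' = 686: q_1* = 490. Change: 490 − 140 = 350.

Δq_1* = 350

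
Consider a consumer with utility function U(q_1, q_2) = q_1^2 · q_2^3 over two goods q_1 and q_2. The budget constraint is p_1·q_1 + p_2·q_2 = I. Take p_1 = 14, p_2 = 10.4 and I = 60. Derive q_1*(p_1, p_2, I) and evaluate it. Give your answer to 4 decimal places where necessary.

q_1* = 1.7143

The MRS is (2/3)·q_2/q_1. Set MRS = p_1/p_2.
So 2·p_2·q_2 = 3·p_1·q_1; combined with the budget, a share 0.4 of income goes to q_1.
Demand: q_1*(p_1,p_2,I) = 0.4·I/p_1 and q_2* = 0.6·I/p_2.
At p_1=14, p_2=10.4, I=60: q_1* = 0.4·60/14 = 1.7143.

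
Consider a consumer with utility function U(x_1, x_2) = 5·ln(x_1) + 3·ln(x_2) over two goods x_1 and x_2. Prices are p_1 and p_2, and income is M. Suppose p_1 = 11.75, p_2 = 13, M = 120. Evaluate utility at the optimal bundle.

V = 12.9933

MU_x_1/MU_x_2 = (5·x_2)/(3·x_1); tangency sets this equal to p_1/p_2.
So 5·p_2·x_2 = 3·p_1·x_1; combined with the budget, a share 0.625 of income goes to x_1.
Demand: x_1*(p_1,p_2,M) = 0.625·M/p_1 and x_2* = 0.375·M/p_2.
At p_1=11.75, p_2=13, M=120: x_1* = 0.625·120/11.75 = 6.383, x_2* = 3.4615.
Utility at the optimum: U(6.383, 3.4615) = 12.9933.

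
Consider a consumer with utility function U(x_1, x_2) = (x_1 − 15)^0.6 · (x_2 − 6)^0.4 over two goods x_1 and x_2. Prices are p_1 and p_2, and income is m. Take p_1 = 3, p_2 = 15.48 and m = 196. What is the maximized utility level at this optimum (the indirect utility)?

Let x_1' = x_1−15, x_2' = x_2−6. MRS = (3/2)·x_2'/x_1' = p_1/p_2.
After buying the subsistence bundle (15, 6), a share 0.6 of the remaining income goes to x_1: x_1* = 15 + 0.6·(m − 15p_1 − 6p_2)/p_1.
Discretionary income = 196 − 15·3 − 6·15.48 = 58.12; x_1* = 15 + 0.6·58.12/3 = 26.624; x_2* = 6 + 0.4·58.12/15.48 = 7.5018.
Utility at the optimum: U(26.624, 7.5018) = 5.127.

V = 5.127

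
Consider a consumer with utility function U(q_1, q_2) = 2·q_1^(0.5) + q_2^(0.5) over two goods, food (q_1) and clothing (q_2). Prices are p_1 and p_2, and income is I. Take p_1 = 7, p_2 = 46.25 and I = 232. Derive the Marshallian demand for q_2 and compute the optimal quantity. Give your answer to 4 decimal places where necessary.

With the ratio pinned down, the budget gives q_1* = I/(p_1 + p_2·(q_2/q_1)) and q_2* = (q_2/q_1)·q_1*.
Numerically q_2/q_1 = 0.005727, so q_1* = 232/(7 + 46.25·0.005727) = 31.9345 and q_2* = 0.005727·31.9345 = 0.1829.

q_2* = 0.1829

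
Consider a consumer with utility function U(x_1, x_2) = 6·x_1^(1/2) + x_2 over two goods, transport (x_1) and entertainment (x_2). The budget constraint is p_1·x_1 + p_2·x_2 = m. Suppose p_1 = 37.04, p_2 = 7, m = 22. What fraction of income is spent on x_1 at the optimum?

Utility is quasi-linear in x_2; the FOC for x_1 is 3/√x_1 = p_1/p_2.
Solve: √x_1 = 3·p_2/p_1, so x_1*(p_1,p_2) = (3·p_2/p_1)², and x_2* = (m − p_1·x_1*)/p_2.
Plugging in: x_1* = (3·7/37.04)² = 0.3214, x_2* = 1.442.
Expenditure on x_1: 37.04·0.3214 = 11.906; share = 0.5412.

share on x_1 = 0.5412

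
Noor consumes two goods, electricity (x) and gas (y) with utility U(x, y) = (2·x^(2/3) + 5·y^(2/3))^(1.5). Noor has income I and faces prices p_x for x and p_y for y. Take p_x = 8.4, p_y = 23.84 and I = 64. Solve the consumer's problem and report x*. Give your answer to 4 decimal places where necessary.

x* = 2.5917

From the CES first-order condition, (2/5)·(y/x)^(1/3) = p_x/p_y.
Hence y/x = ((5/2)·p_x/p_y)^(1/(1/3)), i.e. raised to the 3 power.
Substitute y = (y/x)·x into the budget: x* = I/(p_x + p_y·(y/x)).
Numerically y/x = 0.683501, so x* = 64/(8.4 + 23.84·0.683501) = 2.5917.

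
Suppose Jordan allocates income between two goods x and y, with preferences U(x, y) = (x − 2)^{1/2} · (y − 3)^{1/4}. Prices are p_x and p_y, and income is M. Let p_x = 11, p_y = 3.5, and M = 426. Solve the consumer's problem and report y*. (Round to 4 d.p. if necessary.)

Let x' = x−2, y' = y−3. MRS = 2·y'/x' = p_x/p_y.
Substituting into the budget: x* = 2 + 2/3·(M − 2·p_x − 3·p_y)/p_x, and y* = 3 + 1/3·(…)/p_y.
Discretionary income = 426 − 2·11 − 3·3.5 = 393.5; y* = 3 + 1/3·393.5/3.5 = 40.4762.

y* = 40.4762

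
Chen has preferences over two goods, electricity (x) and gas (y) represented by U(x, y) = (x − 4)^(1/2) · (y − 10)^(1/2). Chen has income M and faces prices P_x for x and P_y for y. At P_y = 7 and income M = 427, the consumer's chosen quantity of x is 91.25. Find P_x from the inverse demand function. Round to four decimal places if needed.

Let x' = x−4, y' = y−10. MRS = y'/x' = P_x/P_y.
After buying the subsistence bundle (4, 10), a share 0.5 of the remaining income goes to x: x* = 4 + 0.5·(M − 4P_x − 10P_y)/P_x.
Set x* = 91.25 in the demand function and solve for P_x: P_x = 2.

P_x = 2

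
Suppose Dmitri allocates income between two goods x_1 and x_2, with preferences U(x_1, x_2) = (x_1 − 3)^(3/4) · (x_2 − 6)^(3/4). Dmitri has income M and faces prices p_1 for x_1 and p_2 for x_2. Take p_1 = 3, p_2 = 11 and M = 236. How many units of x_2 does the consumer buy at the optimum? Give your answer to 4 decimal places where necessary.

x_2* = 13.3182

Let x_1' = x_1−3, x_2' = x_2−6. MRS = x_2'/x_1' = p_1/p_2.
After buying the subsistence bundle (3, 6), a share 0.5 of the remaining income goes to x_1: x_1* = 3 + 0.5·(M − 3p_1 − 6p_2)/p_1.
Discretionary income = 236 − 3·3 − 6·11 = 161; x_2* = 6 + 0.5·161/11 = 13.3182.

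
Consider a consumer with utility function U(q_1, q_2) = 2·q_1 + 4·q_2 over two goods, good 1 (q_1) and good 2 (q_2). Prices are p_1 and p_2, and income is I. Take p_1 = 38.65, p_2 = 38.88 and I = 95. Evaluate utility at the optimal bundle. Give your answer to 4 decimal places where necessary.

V = 9.7737

Linear utility — the consumer picks whichever good has higher MU/price: 2/38.65 = 0.0517 vs 4/38.88 = 0.1029.
q_2 gives more utility per dollar, so spend all income on q_2: q_2* = I/p_2, q_1* = 0.
Numerically: q_1* = 0, q_2* = 2.4434.
Utility at the optimum: U(0, 2.4434) = 9.7737.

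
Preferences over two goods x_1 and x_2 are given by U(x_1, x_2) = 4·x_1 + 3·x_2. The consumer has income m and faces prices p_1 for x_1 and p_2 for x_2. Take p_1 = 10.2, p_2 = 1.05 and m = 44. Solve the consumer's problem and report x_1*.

x_1* = 0

x_2 gives more utility per dollar, so spend all income on x_2: x_2* = m/p_2, x_1* = 0.
Numerically: x_1* = 0, x_2* = 41.9048.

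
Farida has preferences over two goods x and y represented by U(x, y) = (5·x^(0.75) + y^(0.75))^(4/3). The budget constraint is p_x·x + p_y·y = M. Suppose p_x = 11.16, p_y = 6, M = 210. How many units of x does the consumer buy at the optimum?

x* = 18.6254

MU_x ∝ 5·x^(-0.25), MU_y ∝ y^(-0.25), so MRS = 5·(y/x)^(0.25) = p_x/p_y.
Hence y/x = ((1/5)·p_x/p_y)^(1/(0.25)), i.e. raised to the 4 power.
With the ratio pinned down, the budget gives x* = M/(p_x + p_y·(y/x)) and y* = (y/x)·x*.
Numerically y/x = 0.01915, so x* = 210/(11.16 + 6·0.01915) = 18.6254.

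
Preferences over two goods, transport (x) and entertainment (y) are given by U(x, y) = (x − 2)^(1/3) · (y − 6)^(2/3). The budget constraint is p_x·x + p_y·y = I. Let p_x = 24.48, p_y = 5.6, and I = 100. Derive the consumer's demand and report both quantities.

x* = 2.2375, y* = 8.0762

This is Cobb-Douglas in (x−2, y−6): tangency gives 1/3·p_y·(y−6) = 2/3·p_x·(x−2).
After buying the subsistence bundle (2, 6), a share 1/3 of the remaining income goes to x: x* = 2 + 1/3·(I − 2p_x − 6p_y)/p_x.
Discretionary income = 100 − 2·24.48 − 6·5.6 = 17.44; x* = 2 + 1/3·17.44/24.48 = 2.2375; y* = 6 + 2/3·17.44/5.6 = 8.0762.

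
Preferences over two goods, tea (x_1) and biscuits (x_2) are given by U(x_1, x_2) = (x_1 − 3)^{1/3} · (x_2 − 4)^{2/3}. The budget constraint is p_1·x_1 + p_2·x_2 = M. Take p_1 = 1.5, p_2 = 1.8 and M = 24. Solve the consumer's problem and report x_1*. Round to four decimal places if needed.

x_1* = 5.7333

Let x_1' = x_1−3, x_2' = x_2−4. MRS = (1/2)·x_2'/x_1' = p_1/p_2.
After buying the subsistence bundle (3, 4), a share 1/3 of the remaining income goes to x_1: x_1* = 3 + 1/3·(M − 3p_1 − 4p_2)/p_1.
Discretionary income = 24 − 3·1.5 − 4·1.8 = 12.3; x_1* = 3 + 1/3·12.3/1.5 = 5.7333.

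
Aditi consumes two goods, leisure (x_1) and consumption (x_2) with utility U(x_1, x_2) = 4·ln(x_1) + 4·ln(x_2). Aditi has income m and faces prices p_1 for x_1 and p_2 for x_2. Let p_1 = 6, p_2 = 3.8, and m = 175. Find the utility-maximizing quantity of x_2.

MU_x_1/MU_x_2 = (4·x_2)/(4·x_1); tangency sets this equal to p_1/p_2.
So 4·p_2·x_2 = 4·p_1·x_1; combined with the budget, a share 0.5 of income goes to x_1.
Demand: x_1*(p_1,p_2,m) = 0.5·m/p_1 and x_2* = 0.5·m/p_2.
At p_1=6, p_2=3.8, m=175: x_2* = 0.5·175/3.8 = 23.0263.

x_2* = 23.0263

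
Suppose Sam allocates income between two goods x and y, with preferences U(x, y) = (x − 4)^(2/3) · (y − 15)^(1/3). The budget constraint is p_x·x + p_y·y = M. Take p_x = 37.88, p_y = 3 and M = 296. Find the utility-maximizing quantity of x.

This is Cobb-Douglas in (x−4, y−15): tangency gives 2/3·p_y·(y−15) = 1/3·p_x·(x−4).
Substituting into the budget: x* = 4 + 2/3·(M − 4·p_x − 15·p_y)/p_x, and y* = 15 + 1/3·(…)/p_y.
Discretionary income = 296 − 4·37.88 − 15·3 = 99.48; x* = 4 + 2/3·99.48/37.88 = 5.7508.

x* = 5.7508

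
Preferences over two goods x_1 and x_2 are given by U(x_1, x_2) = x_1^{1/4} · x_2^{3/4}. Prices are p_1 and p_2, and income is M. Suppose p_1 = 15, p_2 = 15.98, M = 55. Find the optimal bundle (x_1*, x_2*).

x_1* = 0.9167, x_2* = 2.5814

Tangency: MRS = (1/3)·x_2/x_1 = p_1/p_2.
So 0.25·p_2·x_2 = 0.75·p_1·x_1; combined with the budget, a share 0.25 of income goes to x_1.
Demand: x_1*(p_1,p_2,M) = 0.25·M/p_1 and x_2* = 0.75·M/p_2.
At p_1=15, p_2=15.98, M=55: x_1* = 0.25·55/15 = 0.9167, x_2* = 2.5814.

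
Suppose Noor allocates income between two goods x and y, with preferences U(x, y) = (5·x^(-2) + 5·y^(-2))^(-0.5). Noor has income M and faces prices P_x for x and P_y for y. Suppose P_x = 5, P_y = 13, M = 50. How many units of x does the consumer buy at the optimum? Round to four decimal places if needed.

From the CES first-order condition, (y/x)^(3) = P_x/P_y.
Solve for the ratio: y/x = [P_x/P_y]^(1/3).
Substitute y = (y/x)·x into the budget: x* = M/(P_x + P_y·(y/x)).
Numerically y/x = 0.727236, so x* = 50/(5 + 13·0.727236) = 3.4592.

x* = 3.4592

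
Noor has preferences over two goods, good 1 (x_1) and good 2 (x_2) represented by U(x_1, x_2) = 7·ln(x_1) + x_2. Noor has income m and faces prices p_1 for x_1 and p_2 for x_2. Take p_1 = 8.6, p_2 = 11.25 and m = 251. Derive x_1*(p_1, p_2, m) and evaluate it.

MU_x_1 = 7/x_1, MU_x_2 = 1. Tangency: 7/x_1 = p_1/p_2.
So x_1*(p_1,p_2) = 7·p_2/p_1, independent of income; and x_2* = (m − 7·p_2)/p_2.
At the given prices: x_1* = 7·11.25/8.6 = 9.157.

x_1* = 9.157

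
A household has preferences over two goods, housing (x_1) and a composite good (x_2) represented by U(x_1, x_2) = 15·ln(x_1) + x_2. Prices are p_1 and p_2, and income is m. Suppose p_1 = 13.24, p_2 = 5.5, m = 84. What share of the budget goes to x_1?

Set MRS = p_1/p_2: (15/x_1)/1 = p_1/p_2.
So x_1*(p_1,p_2) = 15·p_2/p_1, independent of income; and x_2* = (m − 15·p_2)/p_2.
At the given prices: x_1* = 15·5.5/13.24 = 6.2311, and x_2* = 0.2727.
Expenditure on x_1: 13.24·6.2311 = 82.5; share = 0.9821.

share on x_1 = 0.9821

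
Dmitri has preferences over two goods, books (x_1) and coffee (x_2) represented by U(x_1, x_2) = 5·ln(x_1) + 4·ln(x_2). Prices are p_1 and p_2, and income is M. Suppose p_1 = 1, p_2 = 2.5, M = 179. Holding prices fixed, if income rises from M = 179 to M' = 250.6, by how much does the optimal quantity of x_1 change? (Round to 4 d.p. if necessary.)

Demand: x_1*(p_1,p_2,M) = 5/9·M/p_1 and x_2* = 4/9·M/p_2.
At p_1=1, p_2=2.5, M=179: x_1* = 5/9·179/1 = 99.4444.
At M' = 250.6: x_1* = 139.2222. Change: 139.2222 − 99.4444 = 39.7778.

Δx_1* = 39.7778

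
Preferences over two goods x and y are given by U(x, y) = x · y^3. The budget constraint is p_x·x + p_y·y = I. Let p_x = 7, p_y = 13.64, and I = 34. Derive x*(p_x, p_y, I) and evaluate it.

At p_x=7, p_y=13.64, I=34: x* = 0.25·34/7 = 1.2143.

x* = 1.2143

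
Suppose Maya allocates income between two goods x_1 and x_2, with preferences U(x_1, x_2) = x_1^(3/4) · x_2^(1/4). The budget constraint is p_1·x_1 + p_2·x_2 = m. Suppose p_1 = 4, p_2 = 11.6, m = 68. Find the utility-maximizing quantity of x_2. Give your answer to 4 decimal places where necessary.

Tangency: MRS = 3·x_2/x_1 = p_1/p_2.
So 0.75·p_2·x_2 = 0.25·p_1·x_1; combined with the budget, a share 0.75 of income goes to x_1.
Demand: x_1*(p_1,p_2,m) = 0.75·m/p_1 and x_2* = 0.25·m/p_2.
At p_1=4, p_2=11.6, m=68: x_2* = 0.25·68/11.6 = 1.4655.

x_2* = 1.4655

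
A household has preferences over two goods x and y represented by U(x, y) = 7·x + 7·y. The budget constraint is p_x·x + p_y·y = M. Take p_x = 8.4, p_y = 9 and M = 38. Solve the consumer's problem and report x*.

Perfect substitutes: compare marginal utility per dollar. 7/p_x vs 7/p_y → 0.8333 vs 0.7778.
x gives more utility per dollar, so spend all income on x: x* = M/p_x, y* = 0.
Numerically: x* = 4.5238, y* = 0.

x* = 4.5238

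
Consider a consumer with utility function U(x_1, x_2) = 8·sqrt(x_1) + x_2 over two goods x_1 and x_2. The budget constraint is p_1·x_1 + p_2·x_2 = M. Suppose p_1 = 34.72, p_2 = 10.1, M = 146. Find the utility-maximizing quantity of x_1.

x_1* = 1.354

Set MRS = p_1/p_2: 4·x_1^(−1/2) = p_1/p_2.
Solve: √x_1 = 4·p_2/p_1, so x_1*(p_1,p_2) = (4·p_2/p_1)², and x_2* = (M − p_1·x_1*)/p_2.
Plugging in: x_1* = (4·10.1/34.72)² = 1.354.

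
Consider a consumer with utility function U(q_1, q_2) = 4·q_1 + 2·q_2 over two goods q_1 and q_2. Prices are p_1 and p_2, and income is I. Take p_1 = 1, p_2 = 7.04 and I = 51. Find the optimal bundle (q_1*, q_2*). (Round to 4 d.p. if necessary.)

Perfect substitutes: compare marginal utility per dollar. 4/p_1 vs 2/p_2 → 4 vs 0.2841.
q_1 gives more utility per dollar, so spend all income on q_1: q_1* = I/p_1, q_2* = 0.
Numerically: q_1* = 51, q_2* = 0.

q_1* = 51, q_2* = 0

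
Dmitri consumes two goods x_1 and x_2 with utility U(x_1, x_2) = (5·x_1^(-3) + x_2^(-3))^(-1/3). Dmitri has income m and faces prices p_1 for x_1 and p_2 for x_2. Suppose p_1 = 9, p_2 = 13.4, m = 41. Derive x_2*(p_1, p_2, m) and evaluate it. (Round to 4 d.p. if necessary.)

x_2* = 1.4505

MRS = MU_x_1/MU_x_2 = 5·(x_2/x_1)^(4). Set equal to p_1/p_2.
Hence x_2/x_1 = ((1/5)·p_1/p_2)^(1/(4)), i.e. raised to the 0.25 power.
With the ratio pinned down, the budget gives x_1* = m/(p_1 + p_2·(x_2/x_1)) and x_2* = (x_2/x_1)·x_1*.
Numerically x_2/x_1 = 0.605399, so x_1* = 41/(9 + 13.4·0.605399) = 2.3959 and x_2* = 0.605399·2.3959 = 1.4505.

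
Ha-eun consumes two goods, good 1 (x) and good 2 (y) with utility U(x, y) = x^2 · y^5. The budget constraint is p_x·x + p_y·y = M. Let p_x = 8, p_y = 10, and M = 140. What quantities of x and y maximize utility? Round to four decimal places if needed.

Tangency: MRS = (2/5)·y/x = p_x/p_y.
Rearranging, p_y·y = (5/2)·p_x·x. Substituting into the budget gives p_x·x·(1 + (5/2)) = M.
Demand: x*(p_x,p_y,M) = 2/7·M/p_x and y* = 5/7·M/p_y.
At p_x=8, p_y=10, M=140: x* = 2/7·140/8 = 5, y* = 10.

x* = 5, y* = 10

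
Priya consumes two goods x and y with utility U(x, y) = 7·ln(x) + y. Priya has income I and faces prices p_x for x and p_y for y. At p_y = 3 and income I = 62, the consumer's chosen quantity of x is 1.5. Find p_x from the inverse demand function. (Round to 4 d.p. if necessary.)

p_x = 14

MU_x = 7/x, MU_y = 1. Tangency: 7/x = p_x/p_y.
So x*(p_x,p_y) = 7·p_y/p_x, independent of income; and y* = (I − 7·p_y)/p_y.
Set x* = 1.5 in the demand function and solve for p_x: p_x = 14.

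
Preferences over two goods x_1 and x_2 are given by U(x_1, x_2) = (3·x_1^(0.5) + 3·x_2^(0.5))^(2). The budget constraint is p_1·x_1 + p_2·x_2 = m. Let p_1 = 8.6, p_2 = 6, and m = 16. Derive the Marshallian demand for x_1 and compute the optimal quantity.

x_1* = 0.7646

MRS = MU_x_1/MU_x_2 = (x_2/x_1)^(0.5). Set equal to p_1/p_2.
Solve for the ratio: x_2/x_1 = [p_1/p_2]^(2).
Substitute x_2 = (x_2/x_1)·x_1 into the budget: x_1* = m/(p_1 + p_2·(x_2/x_1)).
Numerically x_2/x_1 = 2.054444, so x_1* = 16/(8.6 + 6·2.054444) = 0.7646.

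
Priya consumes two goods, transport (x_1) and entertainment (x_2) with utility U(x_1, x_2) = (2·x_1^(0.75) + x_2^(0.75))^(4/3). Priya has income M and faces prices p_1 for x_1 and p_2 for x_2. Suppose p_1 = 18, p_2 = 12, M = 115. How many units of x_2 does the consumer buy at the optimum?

x_2* = 1.6694

MU_x_1 ∝ 2·x_1^(-0.25), MU_x_2 ∝ x_2^(-0.25), so MRS = 2·(x_2/x_1)^(0.25) = p_1/p_2.
Solve for the ratio: x_2/x_1 = [(1/2)·p_1/p_2]^(4).
With the ratio pinned down, the budget gives x_1* = M/(p_1 + p_2·(x_2/x_1)) and x_2* = (x_2/x_1)·x_1*.
Numerically x_2/x_1 = 0.316406, so x_1* = 115/(18 + 12·0.316406) = 5.276 and x_2* = 0.316406·5.276 = 1.6694.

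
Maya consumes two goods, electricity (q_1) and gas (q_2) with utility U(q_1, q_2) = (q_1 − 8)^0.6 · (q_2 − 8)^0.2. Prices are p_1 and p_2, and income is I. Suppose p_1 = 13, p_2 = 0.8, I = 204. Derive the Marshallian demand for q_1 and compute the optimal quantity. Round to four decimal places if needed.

q_1* = 13.4

Substituting into the budget: q_1* = 8 + 0.75·(I − 8·p_1 − 8·p_2)/p_1, and q_2* = 8 + 0.25·(…)/p_2.
Discretionary income = 204 − 8·13 − 8·0.8 = 93.6; q_1* = 8 + 0.75·93.6/13 = 13.4.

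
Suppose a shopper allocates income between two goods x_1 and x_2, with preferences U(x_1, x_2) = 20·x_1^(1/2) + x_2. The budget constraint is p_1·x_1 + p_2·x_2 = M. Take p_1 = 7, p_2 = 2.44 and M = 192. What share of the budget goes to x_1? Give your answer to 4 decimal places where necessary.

share on x_1 = 0.443

Utility is quasi-linear in x_2; the FOC for x_1 is 10/√x_1 = p_1/p_2.
Thus x_1* = (10·p_2/p_1)² — independent of M — with the rest of income spent on x_2.
Plugging in: x_1* = (10·2.44/7)² = 12.1502, x_2* = 43.8314.
Expenditure on x_1: 7·12.1502 = 85.0514; share = 0.443.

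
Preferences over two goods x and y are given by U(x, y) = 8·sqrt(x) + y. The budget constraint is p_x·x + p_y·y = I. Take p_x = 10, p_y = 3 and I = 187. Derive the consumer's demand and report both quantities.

Solve: √x = 4·p_y/p_x, so x*(p_x,p_y) = (4·p_y/p_x)², and y* = (I − p_x·x*)/p_y.
Plugging in: x* = (4·3/10)² = 1.44, y* = 57.5333.

x* = 1.44, y* = 57.5333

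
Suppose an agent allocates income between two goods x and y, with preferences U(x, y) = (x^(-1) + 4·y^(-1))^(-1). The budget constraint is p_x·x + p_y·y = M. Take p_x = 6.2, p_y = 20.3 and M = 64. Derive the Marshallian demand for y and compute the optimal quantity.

y* = 2.4701

MRS = MU_x/MU_y = (1/4)·(y/x)^(2). Set equal to p_x/p_y.
Hence y/x = (4·p_x/p_y)^(1/(2)), i.e. raised to the 0.5 power.
Substitute y = (y/x)·x into the budget: x* = M/(p_x + p_y·(y/x)).
Numerically y/x = 1.105294, so x* = 64/(6.2 + 20.3·1.105294) = 2.2348 and y* = 1.105294·2.2348 = 2.4701.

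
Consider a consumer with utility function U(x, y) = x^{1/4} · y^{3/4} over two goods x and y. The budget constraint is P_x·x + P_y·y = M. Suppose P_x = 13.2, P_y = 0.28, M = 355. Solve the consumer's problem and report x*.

MU_x/MU_y = (0.25·y)/(0.75·x); tangency sets this equal to P_x/P_y.
Rearranging, P_y·y = 3·P_x·x. Substituting into the budget gives P_x·x·(1 + 3) = M.
Demand: x*(P_x,P_y,M) = 0.25·M/P_x and y* = 0.75·M/P_y.
At P_x=13.2, P_y=0.28, M=355: x* = 0.25·355/13.2 = 6.7235.

x* = 6.7235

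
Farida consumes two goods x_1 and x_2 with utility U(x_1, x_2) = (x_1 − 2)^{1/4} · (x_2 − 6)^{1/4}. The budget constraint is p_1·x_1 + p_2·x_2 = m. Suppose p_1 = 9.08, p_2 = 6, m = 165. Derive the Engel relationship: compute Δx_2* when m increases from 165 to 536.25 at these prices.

Δx_2* = 30.9375

MRS = (x_2−6)/(x_1−2). Tangency with p_1/p_2 gives x_2−6 = (p_1/p_2)·(x_1−2).
After buying the subsistence bundle (2, 6), a share 0.5 of the remaining income goes to x_1: x_1* = 2 + 0.5·(m − 2p_1 − 6p_2)/p_1.
Discretionary income = 165 − 2·9.08 − 6·6 = 110.84; x_2* = 6 + 0.5·110.84/6 = 15.2367.
At m' = 536.25: x_2* = 46.1742. Change: 46.1742 − 15.2367 = 30.9375.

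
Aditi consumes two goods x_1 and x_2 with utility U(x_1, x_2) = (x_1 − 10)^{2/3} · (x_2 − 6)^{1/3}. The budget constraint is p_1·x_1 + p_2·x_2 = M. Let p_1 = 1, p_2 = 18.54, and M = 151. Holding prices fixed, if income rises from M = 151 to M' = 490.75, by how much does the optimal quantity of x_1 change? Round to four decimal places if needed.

Δx_1* = 226.5

This is Cobb-Douglas in (x_1−10, x_2−6): tangency gives 2/3·p_2·(x_2−6) = 1/3·p_1·(x_1−10).
Substituting into the budget: x_1* = 10 + 2/3·(M − 10·p_1 − 6·p_2)/p_1, and x_2* = 6 + 1/3·(…)/p_2.
Discretionary income = 151 − 10·1 − 6·18.54 = 29.76; x_1* = 10 + 2/3·29.76/1 = 29.84.
At M' = 490.75: x_1* = 256.34. Change: 256.34 − 29.84 = 226.5.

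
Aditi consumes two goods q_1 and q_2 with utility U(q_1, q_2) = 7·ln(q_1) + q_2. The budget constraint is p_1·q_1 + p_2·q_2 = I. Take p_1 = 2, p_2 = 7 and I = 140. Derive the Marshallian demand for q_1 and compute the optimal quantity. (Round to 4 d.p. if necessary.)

Set MRS = p_1/p_2: (7/q_1)/1 = p_1/p_2.
So q_1*(p_1,p_2) = 7·p_2/p_1, independent of income; and q_2* = (I − 7·p_2)/p_2.
At the given prices: q_1* = 7·7/2 = 24.5.

q_1* = 24.5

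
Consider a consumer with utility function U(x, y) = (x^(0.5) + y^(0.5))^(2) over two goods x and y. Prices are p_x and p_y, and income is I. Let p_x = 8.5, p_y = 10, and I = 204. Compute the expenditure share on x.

share on x = 0.5405

From the CES first-order condition, (y/x)^(0.5) = p_x/p_y.
Hence y/x = (p_x/p_y)^(1/(0.5)), i.e. raised to the 2 power.
Substitute y = (y/x)·x into the budget: x* = I/(p_x + p_y·(y/x)).
Numerically y/x = 0.7225, so x* = 204/(8.5 + 10·0.7225) = 12.973 and y* = 0.7225·12.973 = 9.373.
Expenditure on x: 8.5·12.973 = 110.2703; share = 0.5405.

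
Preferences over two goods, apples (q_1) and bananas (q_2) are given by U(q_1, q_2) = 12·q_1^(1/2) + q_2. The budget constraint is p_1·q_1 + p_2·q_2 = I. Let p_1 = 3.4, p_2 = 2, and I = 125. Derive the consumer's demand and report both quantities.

q_1* = 12.4567, q_2* = 41.3235

MU_q_1 = 6/√q_1, MU_q_2 = 1. Tangency: 6/√q_1 = p_1/p_2.
Thus q_1* = (6·p_2/p_1)² — independent of I — with the rest of income spent on q_2.
Plugging in: q_1* = (6·2/3.4)² = 12.4567, q_2* = 41.3235.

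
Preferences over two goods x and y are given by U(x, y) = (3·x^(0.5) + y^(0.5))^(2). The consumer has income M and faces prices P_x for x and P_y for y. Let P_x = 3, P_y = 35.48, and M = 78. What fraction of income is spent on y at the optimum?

Numerically y/x = 0.000794, so x* = 78/(3 + 35.48·0.000794) = 25.758 and y* = 0.000794·25.758 = 0.0205.
Expenditure on y: 35.48·0.0205 = 0.726; share = 0.0093.

share on y = 0.0093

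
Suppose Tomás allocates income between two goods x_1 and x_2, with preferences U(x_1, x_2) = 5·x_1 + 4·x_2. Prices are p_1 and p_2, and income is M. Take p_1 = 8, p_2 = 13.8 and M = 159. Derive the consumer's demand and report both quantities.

x_1* = 19.875, x_2* = 0

Linear utility — the consumer picks whichever good has higher MU/price: 5/8 = 0.625 vs 4/13.8 = 0.2899.
x_1 gives more utility per dollar, so spend all income on x_1: x_1* = M/p_1, x_2* = 0.
Numerically: x_1* = 19.875, x_2* = 0.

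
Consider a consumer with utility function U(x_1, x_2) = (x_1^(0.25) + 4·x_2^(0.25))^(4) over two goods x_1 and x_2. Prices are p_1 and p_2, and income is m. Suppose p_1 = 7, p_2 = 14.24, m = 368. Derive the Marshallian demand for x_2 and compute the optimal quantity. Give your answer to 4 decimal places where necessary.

MRS = MU_x_1/MU_x_2 = (1/4)·(x_2/x_1)^(0.75). Set equal to p_1/p_2.
Hence x_2/x_1 = (4·p_1/p_2)^(1/(0.75)), i.e. raised to the 4/3 power.
With the ratio pinned down, the budget gives x_1* = m/(p_1 + p_2·(x_2/x_1)) and x_2* = (x_2/x_1)·x_1*.
Numerically x_2/x_1 = 2.463376, so x_1* = 368/(7 + 14.24·2.463376) = 8.7456 and x_2* = 2.463376·8.7456 = 21.5436.

x_2* = 21.5436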